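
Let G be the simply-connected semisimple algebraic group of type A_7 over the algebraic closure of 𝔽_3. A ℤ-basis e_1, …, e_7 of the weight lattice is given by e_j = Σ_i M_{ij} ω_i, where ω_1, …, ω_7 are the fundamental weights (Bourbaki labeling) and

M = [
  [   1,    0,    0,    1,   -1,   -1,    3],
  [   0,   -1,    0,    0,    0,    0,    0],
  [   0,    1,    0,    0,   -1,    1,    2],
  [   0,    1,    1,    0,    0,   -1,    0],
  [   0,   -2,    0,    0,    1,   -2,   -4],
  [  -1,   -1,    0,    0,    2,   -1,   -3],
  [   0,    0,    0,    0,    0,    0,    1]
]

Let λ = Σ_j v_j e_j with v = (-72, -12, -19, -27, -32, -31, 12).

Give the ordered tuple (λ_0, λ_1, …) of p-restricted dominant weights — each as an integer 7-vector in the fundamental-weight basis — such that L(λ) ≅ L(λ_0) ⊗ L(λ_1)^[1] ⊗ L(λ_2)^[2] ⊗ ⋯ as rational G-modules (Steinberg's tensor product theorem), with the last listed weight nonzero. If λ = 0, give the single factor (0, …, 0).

((0, 0, 1, 0, 0, 0, 0), (0, 1, 1, 0, 2, 2, 1), (0, 1, 1, 0, 0, 1, 1))

In the fundamental-weight basis, λ has coordinates c = M·v (v = (-72, -12, -19, -27, -32, -31, 12)):
  c_1 = (1)·(-72) + (0)·(-12) + (0)·(-19) + (1)·(-27) + (-1)·(-32) + (-1)·(-31) + (3)·(12) = 0
  c_2 = (0)·(-72) + (-1)·(-12) + (0)·(-19) + (0)·(-27) + (0)·(-32) + (0)·(-31) + (0)·(12) = 12
  c_3 = (0)·(-72) + (1)·(-12) + (0)·(-19) + (0)·(-27) + (-1)·(-32) + (1)·(-31) + (2)·(12) = 13
  c_4 = (0)·(-72) + (1)·(-12) + (1)·(-19) + (0)·(-27) + (0)·(-32) + (-1)·(-31) + (0)·(12) = 0
  c_5 = (0)·(-72) + (-2)·(-12) + (0)·(-19) + (0)·(-27) + (1)·(-32) + (-2)·(-31) + (-4)·(12) = 6
  c_6 = (-1)·(-72) + (-1)·(-12) + (0)·(-19) + (0)·(-27) + (2)·(-32) + (-1)·(-31) + (-3)·(12) = 15
  c_7 = (0)·(-72) + (0)·(-12) + (0)·(-19) + (0)·(-27) + (0)·(-32) + (0)·(-31) + (1)·(12) = 12
p = 3; digits c_i = Σ_j d_{ij}·3^j, 0 ≤ d_{ij} < 3:
  c_1 = 0
  c_2 = 12 = 0·3^0 + 1·3^1 + 1·3^2
  c_3 = 13 = 1·3^0 + 1·3^1 + 1·3^2
  c_4 = 0
  c_5 = 6 = 0·3^0 + 2·3^1
  c_6 = 15 = 0·3^0 + 2·3^1 + 1·3^2
  c_7 = 12 = 0·3^0 + 1·3^1 + 1·3^2
λ_0 = (0, 0, 1, 0, 0, 0, 0)
λ_1 = (0, 1, 1, 0, 2, 2, 1)
λ_2 = (0, 1, 1, 0, 0, 1, 1)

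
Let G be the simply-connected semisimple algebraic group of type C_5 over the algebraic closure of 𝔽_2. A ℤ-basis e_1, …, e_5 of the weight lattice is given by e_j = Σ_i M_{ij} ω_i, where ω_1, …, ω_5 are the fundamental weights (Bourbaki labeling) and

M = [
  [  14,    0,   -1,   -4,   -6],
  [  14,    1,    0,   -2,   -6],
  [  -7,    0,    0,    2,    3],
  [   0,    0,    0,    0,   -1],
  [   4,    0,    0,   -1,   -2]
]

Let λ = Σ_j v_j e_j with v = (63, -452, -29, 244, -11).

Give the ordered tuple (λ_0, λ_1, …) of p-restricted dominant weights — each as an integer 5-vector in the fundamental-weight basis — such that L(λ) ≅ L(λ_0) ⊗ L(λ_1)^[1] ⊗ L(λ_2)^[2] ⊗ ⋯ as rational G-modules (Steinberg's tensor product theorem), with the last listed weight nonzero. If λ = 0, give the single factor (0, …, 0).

((1, 0, 0, 1, 0), (0, 0, 1, 1, 1), (0, 0, 1, 0, 1), (0, 1, 1, 1, 1), (0, 0, 0, 0, 1))

ω-coordinates c = M·v, v = (63, -452, -29, 244, -11):
  c_1 = 14*63 + 0*-452 + -1*-29 + -4*244 + -6*-11 = 1
  c_2 = 14*63 + 1*-452 + 0*-29 + -2*244 + -6*-11 = 8
  c_3 = -7*63 + 0*-452 + 0*-29 + 2*244 + 3*-11 = 14
  c_4 = 0*63 + 0*-452 + 0*-29 + 0*244 + -1*-11 = 11
  c_5 = 4*63 + 0*-452 + 0*-29 + -1*244 + -2*-11 = 30
Base-2 expansion of each c_i:
  c_1 = 1 = 1·2^0
  c_2 = 8 = 0·2^0 + 0·2^1 + 0·2^2 + 1·2^3
  c_3 = 14 = 0·2^0 + 1·2^1 + 1·2^2 + 1·2^3
  c_4 = 11 = 1·2^0 + 1·2^1 + 0·2^2 + 1·2^3
  c_5 = 30 = 0·2^0 + 1·2^1 + 1·2^2 + 1·2^3 + 1·2^4
p-restricted factor λ_0 = (1, 0, 0, 1, 0)
p-restricted factor λ_1 = (0, 0, 1, 1, 1)
p-restricted factor λ_2 = (0, 0, 1, 0, 1)
p-restricted factor λ_3 = (0, 1, 1, 1, 1)
p-restricted factor λ_4 = (0, 0, 0, 0, 1)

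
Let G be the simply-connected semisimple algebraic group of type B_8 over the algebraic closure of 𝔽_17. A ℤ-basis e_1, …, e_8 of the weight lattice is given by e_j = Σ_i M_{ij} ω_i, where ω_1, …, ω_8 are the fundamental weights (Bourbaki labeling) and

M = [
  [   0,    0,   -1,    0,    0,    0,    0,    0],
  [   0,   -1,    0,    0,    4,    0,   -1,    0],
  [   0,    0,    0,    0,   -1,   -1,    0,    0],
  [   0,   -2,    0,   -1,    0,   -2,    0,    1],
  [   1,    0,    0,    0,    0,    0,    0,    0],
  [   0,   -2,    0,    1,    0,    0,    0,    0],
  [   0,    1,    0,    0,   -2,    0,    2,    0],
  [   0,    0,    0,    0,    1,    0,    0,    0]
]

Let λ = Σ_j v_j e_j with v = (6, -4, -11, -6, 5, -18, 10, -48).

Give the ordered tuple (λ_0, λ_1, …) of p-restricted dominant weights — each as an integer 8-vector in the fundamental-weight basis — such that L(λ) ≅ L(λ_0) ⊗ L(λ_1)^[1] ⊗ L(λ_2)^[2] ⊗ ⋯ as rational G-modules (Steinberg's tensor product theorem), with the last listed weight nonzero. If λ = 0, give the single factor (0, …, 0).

((11, 14, 13, 2, 6, 2, 6, 5),)

Change of basis e → ω: c = M·v where v = (6, -4, -11, -6, 5, -18, 10, -48):
  c_1 = 0*6 + 0*-4 + -1*-11 + 0*-6 + 0*5 + 0*-18 + 0*10 + 0*-48 = 11
  c_2 = 0*6 + -1*-4 + 0*-11 + 0*-6 + 4*5 + 0*-18 + -1*10 + 0*-48 = 14
  c_3 = 0*6 + 0*-4 + 0*-11 + 0*-6 + -1*5 + -1*-18 + 0*10 + 0*-48 = 13
  c_4 = 0*6 + -2*-4 + 0*-11 + -1*-6 + 0*5 + -2*-18 + 0*10 + 1*-48 = 2
  c_5 = 1*6 + 0*-4 + 0*-11 + 0*-6 + 0*5 + 0*-18 + 0*10 + 0*-48 = 6
  c_6 = 0*6 + -2*-4 + 0*-11 + 1*-6 + 0*5 + 0*-18 + 0*10 + 0*-48 = 2
  c_7 = 0*6 + 1*-4 + 0*-11 + 0*-6 + -2*5 + 0*-18 + 2*10 + 0*-48 = 6
  c_8 = 0*6 + 0*-4 + 0*-11 + 0*-6 + 1*5 + 0*-18 + 0*10 + 0*-48 = 5
Writing each c_i in base p = 17:
  c_1 = 11 = 11·17^0
  c_2 = 14 = 14·17^0
  c_3 = 13 = 13·17^0
  c_4 = 2 = 2·17^0
  c_5 = 6 = 6·17^0
  c_6 = 2 = 2·17^0
  c_7 = 6 = 6·17^0
  c_8 = 5 = 5·17^0
Factor λ_0 = (11, 14, 13, 2, 6, 2, 6, 5)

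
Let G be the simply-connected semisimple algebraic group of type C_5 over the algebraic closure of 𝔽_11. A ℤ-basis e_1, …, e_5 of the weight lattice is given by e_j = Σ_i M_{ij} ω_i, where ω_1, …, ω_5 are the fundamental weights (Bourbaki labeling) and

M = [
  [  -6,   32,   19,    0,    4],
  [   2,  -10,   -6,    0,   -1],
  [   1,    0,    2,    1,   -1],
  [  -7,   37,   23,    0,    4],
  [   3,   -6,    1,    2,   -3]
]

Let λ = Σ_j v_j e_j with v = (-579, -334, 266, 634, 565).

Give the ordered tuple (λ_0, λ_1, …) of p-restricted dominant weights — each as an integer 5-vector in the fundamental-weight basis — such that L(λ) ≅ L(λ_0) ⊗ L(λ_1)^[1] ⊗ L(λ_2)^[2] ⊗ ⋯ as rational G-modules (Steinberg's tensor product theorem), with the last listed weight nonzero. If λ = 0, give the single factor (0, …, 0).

Converting to the ω-basis (c_i = row i of M dotted with v = (-579, -334, 266, 634, 565)):
  c_1 = (-6)·(-579) + (32)·(-334) + 19·266 + 0·634 + 4·565 = 100
  c_2 = (2)·(-579) + (-10)·(-334) + (-6)·(266) + 0·634 + (-1)·(565) = 21
  c_3 = (1)·(-579) + (0)·(-334) + 2·266 + 1·634 + (-1)·(565) = 22
  c_4 = (-7)·(-579) + (37)·(-334) + 23·266 + 0·634 + 4·565 = 73
  c_5 = (3)·(-579) + (-6)·(-334) + 1·266 + 2·634 + (-3)·(565) = 106
Expand coordinatewise in base 11:
  c_1 = 100 = 1·11^0 + 9·11^1
  c_2 = 21 = 10·11^0 + 1·11^1
  c_3 = 22 = 0·11^0 + 2·11^1
  c_4 = 73 = 7·11^0 + 6·11^1
  c_5 = 106 = 7·11^0 + 9·11^1
Factor λ_0 = (1, 10, 0, 7, 7)
Factor λ_1 = (9, 1, 2, 6, 9)

((1, 10, 0, 7, 7), (9, 1, 2, 6, 9))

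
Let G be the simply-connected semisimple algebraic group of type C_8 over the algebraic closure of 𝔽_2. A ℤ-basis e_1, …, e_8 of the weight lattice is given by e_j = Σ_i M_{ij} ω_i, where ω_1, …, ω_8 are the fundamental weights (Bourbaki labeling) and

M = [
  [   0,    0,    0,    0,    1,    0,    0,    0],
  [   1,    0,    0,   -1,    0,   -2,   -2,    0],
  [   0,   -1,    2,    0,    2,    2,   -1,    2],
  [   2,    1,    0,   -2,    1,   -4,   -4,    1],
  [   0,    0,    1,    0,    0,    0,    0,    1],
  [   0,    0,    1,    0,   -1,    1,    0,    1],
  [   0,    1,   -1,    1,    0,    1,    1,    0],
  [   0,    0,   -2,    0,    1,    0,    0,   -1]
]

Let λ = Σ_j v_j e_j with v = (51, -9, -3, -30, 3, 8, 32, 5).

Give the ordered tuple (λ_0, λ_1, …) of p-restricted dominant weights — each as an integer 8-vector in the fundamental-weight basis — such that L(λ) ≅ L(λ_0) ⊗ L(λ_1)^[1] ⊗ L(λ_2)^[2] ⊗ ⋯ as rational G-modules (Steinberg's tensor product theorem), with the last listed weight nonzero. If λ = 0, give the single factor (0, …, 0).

((1, 1, 1, 1, 0, 1, 0, 0), (1, 0, 1, 0, 1, 1, 0, 0), (0, 0, 0, 0, 0, 1, 1, 1))

Compute c_i = Σ_j M_{ij} v_j with v = (51, -9, -3, -30, 3, 8, 32, 5):
  c_1 = 0·51 + (0)·(-9) + (0)·(-3) + (0)·(-30) + 1·3 + 0·8 + 0·32 + 0·5 = 3
  c_2 = 1·51 + (0)·(-9) + (0)·(-3) + (-1)·(-30) + 0·3 + (-2)·(8) + (-2)·(32) + 0·5 = 1
  c_3 = 0·51 + (-1)·(-9) + (2)·(-3) + (0)·(-30) + 2·3 + 2·8 + (-1)·(32) + 2·5 = 3
  c_4 = 2·51 + (1)·(-9) + (0)·(-3) + (-2)·(-30) + 1·3 + (-4)·(8) + (-4)·(32) + 1·5 = 1
  c_5 = 0·51 + (0)·(-9) + (1)·(-3) + (0)·(-30) + 0·3 + 0·8 + 0·32 + 1·5 = 2
  c_6 = 0·51 + (0)·(-9) + (1)·(-3) + (0)·(-30) + (-1)·(3) + 1·8 + 0·32 + 1·5 = 7
  c_7 = 0·51 + (1)·(-9) + (-1)·(-3) + (1)·(-30) + 0·3 + 1·8 + 1·32 + 0·5 = 4
  c_8 = 0·51 + (0)·(-9) + (-2)·(-3) + (0)·(-30) + 1·3 + 0·8 + 0·32 + (-1)·(5) = 4
p = 2; digits c_i = Σ_j d_{ij}·2^j, 0 ≤ d_{ij} < 2:
  c_1 = 3 = 1·2^0 + 1·2^1
  c_2 = 1 = 1·2^0
  c_3 = 3 = 1·2^0 + 1·2^1
  c_4 = 1 = 1·2^0
  c_5 = 2 = 0·2^0 + 1·2^1
  c_6 = 7 = 1·2^0 + 1·2^1 + 1·2^2
  c_7 = 4 = 0·2^0 + 0·2^1 + 1·2^2
  c_8 = 4 = 0·2^0 + 0·2^1 + 1·2^2
λ_0 = (1, 1, 1, 1, 0, 1, 0, 0)
λ_1 = (1, 0, 1, 0, 1, 1, 0, 0)
λ_2 = (0, 0, 0, 0, 0, 1, 1, 1)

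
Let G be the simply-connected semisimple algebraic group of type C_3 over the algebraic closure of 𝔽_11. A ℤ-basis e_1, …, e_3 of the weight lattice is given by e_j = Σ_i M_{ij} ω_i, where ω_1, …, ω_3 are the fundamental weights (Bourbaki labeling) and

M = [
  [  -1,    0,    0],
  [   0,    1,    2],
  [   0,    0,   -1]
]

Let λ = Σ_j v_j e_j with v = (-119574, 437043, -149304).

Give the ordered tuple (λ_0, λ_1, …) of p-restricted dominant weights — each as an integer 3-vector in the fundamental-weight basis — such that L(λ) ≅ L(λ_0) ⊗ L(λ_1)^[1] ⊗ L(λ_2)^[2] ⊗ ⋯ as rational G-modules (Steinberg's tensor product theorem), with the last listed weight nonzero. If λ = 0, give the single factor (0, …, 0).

ω-coordinates c = M·v, v = (-119574, 437043, -149304):
  c_1 = (-1)·(-119574) + (0)·(437043) + (0)·(-149304) = 119574
  c_2 = (0)·(-119574) + (1)·(437043) + (2)·(-149304) = 138435
  c_3 = (0)·(-119574) + (0)·(437043) + (-1)·(-149304) = 149304
p = 11; digits c_i = Σ_j d_{ij}·11^j, 0 ≤ d_{ij} < 11:
  c_1 = 119574 = 4·11^0 + 2·11^1 + 9·11^2 + 1·11^3 + 8·11^4
  c_2 = 138435 = 0·11^0 + 1·11^1 + 0·11^2 + 5·11^3 + 9·11^4
  c_3 = 149304 = 1·11^0 + 10·11^1 + 1·11^2 + 2·11^3 + 10·11^4
p-restricted factor λ_0 = (4, 0, 1)
p-restricted factor λ_1 = (2, 1, 10)
p-restricted factor λ_2 = (9, 0, 1)
p-restricted factor λ_3 = (1, 5, 2)
p-restricted factor λ_4 = (8, 9, 10)

((4, 0, 1), (2, 1, 10), (9, 0, 1), (1, 5, 2), (8, 9, 10))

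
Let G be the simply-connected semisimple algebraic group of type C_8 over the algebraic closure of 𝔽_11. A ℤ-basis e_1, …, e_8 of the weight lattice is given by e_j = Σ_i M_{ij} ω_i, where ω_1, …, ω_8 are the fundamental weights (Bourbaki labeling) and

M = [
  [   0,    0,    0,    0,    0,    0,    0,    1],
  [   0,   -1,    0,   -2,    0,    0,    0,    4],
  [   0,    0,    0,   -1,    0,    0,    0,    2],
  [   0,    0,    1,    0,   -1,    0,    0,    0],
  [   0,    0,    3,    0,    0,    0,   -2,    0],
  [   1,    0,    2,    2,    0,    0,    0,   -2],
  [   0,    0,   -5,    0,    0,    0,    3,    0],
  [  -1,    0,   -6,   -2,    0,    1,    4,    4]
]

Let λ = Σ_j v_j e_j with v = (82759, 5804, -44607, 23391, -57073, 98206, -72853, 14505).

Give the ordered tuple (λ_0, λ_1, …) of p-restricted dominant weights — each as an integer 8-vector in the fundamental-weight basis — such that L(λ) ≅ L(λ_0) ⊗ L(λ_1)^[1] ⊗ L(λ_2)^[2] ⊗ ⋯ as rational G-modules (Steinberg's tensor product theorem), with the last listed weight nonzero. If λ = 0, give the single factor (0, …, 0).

Change of basis e → ω: c = M·v where v = (82759, 5804, -44607, 23391, -57073, 98206, -72853, 14505):
  c_1 = (0)·(82759) + (0)·(5804) + (0)·(-44607) + (0)·(23391) + (0)·(-57073) + (0)·(98206) + (0)·(-72853) + (1)·(14505) = 14505
  c_2 = (0)·(82759) + (-1)·(5804) + (0)·(-44607) + (-2)·(23391) + (0)·(-57073) + (0)·(98206) + (0)·(-72853) + (4)·(14505) = 5434
  c_3 = (0)·(82759) + (0)·(5804) + (0)·(-44607) + (-1)·(23391) + (0)·(-57073) + (0)·(98206) + (0)·(-72853) + (2)·(14505) = 5619
  c_4 = (0)·(82759) + (0)·(5804) + (1)·(-44607) + (0)·(23391) + (-1)·(-57073) + (0)·(98206) + (0)·(-72853) + (0)·(14505) = 12466
  c_5 = (0)·(82759) + (0)·(5804) + (3)·(-44607) + (0)·(23391) + (0)·(-57073) + (0)·(98206) + (-2)·(-72853) + (0)·(14505) = 11885
  c_6 = (1)·(82759) + (0)·(5804) + (2)·(-44607) + (2)·(23391) + (0)·(-57073) + (0)·(98206) + (0)·(-72853) + (-2)·(14505) = 11317
  c_7 = (0)·(82759) + (0)·(5804) + (-5)·(-44607) + (0)·(23391) + (0)·(-57073) + (0)·(98206) + (3)·(-72853) + (0)·(14505) = 4476
  c_8 = (-1)·(82759) + (0)·(5804) + (-6)·(-44607) + (-2)·(23391) + (0)·(-57073) + (1)·(98206) + (4)·(-72853) + (4)·(14505) = 2915
Writing each c_i in base p = 11:
  c_1 = 14505 = 7·11^0 + 9·11^1 + 9·11^2 + 10·11^3
  c_2 = 5434 = 0·11^0 + 10·11^1 + 0·11^2 + 4·11^3
  c_3 = 5619 = 9·11^0 + 4·11^1 + 2·11^2 + 4·11^3
  c_4 = 12466 = 3·11^0 + 0·11^1 + 4·11^2 + 9·11^3
  c_5 = 11885 = 5·11^0 + 2·11^1 + 10·11^2 + 8·11^3
  c_6 = 11317 = 9·11^0 + 5·11^1 + 5·11^2 + 8·11^3
  c_7 = 4476 = 10·11^0 + 10·11^1 + 3·11^2 + 3·11^3
  c_8 = 2915 = 0·11^0 + 1·11^1 + 2·11^2 + 2·11^3
p-restricted factor λ_0 = (7, 0, 9, 3, 5, 9, 10, 0)
p-restricted factor λ_1 = (9, 10, 4, 0, 2, 5, 10, 1)
p-restricted factor λ_2 = (9, 0, 2, 4, 10, 5, 3, 2)
p-restricted factor λ_3 = (10, 4, 4, 9, 8, 8, 3, 2)

((7, 0, 9, 3, 5, 9, 10, 0), (9, 10, 4, 0, 2, 5, 10, 1), (9, 0, 2, 4, 10, 5, 3, 2), (10, 4, 4, 9, 8, 8, 3, 2))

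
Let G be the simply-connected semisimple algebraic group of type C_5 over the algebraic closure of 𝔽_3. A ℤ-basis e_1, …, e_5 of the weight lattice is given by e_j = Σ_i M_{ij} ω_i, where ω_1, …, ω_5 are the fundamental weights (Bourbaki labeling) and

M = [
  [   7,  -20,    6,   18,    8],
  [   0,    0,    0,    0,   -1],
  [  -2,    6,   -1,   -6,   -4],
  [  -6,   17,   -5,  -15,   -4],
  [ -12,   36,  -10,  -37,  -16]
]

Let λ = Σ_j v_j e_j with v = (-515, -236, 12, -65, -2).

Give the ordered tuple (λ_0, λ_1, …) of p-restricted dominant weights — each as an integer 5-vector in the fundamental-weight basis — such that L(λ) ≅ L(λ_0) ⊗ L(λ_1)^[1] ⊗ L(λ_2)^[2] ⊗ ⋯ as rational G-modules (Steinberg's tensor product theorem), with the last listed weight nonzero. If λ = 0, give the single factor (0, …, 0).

Converting to the ω-basis (c_i = row i of M dotted with v = (-515, -236, 12, -65, -2)):
  c_1 = 7*-515 + -20*-236 + 6*12 + 18*-65 + 8*-2 = 1
  c_2 = 0*-515 + 0*-236 + 0*12 + 0*-65 + -1*-2 = 2
  c_3 = -2*-515 + 6*-236 + -1*12 + -6*-65 + -4*-2 = 0
  c_4 = -6*-515 + 17*-236 + -5*12 + -15*-65 + -4*-2 = 1
  c_5 = -12*-515 + 36*-236 + -10*12 + -37*-65 + -16*-2 = 1
Base-3 expansion of each c_i:
  c_1 = 1 = 1·3^0
  c_2 = 2 = 2·3^0
  c_3 = 0
  c_4 = 1 = 1·3^0
  c_5 = 1 = 1·3^0
p-restricted factor λ_0 = (1, 2, 0, 1, 1)

((1, 2, 0, 1, 1),)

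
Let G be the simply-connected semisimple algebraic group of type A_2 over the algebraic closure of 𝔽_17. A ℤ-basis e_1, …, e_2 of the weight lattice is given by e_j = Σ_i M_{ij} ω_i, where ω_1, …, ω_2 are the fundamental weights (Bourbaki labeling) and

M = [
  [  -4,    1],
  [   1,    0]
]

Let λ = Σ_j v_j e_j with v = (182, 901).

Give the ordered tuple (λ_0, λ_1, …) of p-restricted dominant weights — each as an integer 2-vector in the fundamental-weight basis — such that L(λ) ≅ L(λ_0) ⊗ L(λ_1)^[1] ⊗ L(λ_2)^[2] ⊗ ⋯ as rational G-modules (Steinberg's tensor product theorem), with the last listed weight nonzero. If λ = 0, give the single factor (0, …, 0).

((3, 12), (10, 10))

Compute c_i = Σ_j M_{ij} v_j with v = (182, 901):
  c_1 = (-4)·(182) + (1)·(901) = 173
  c_2 = (1)·(182) + (0)·(901) = 182
p = 17; digits c_i = Σ_j d_{ij}·17^j, 0 ≤ d_{ij} < 17:
  c_1 = 173 = 3·17^0 + 10·17^1
  c_2 = 182 = 12·17^0 + 10·17^1
λ_0 = (3, 12)
λ_1 = (10, 10)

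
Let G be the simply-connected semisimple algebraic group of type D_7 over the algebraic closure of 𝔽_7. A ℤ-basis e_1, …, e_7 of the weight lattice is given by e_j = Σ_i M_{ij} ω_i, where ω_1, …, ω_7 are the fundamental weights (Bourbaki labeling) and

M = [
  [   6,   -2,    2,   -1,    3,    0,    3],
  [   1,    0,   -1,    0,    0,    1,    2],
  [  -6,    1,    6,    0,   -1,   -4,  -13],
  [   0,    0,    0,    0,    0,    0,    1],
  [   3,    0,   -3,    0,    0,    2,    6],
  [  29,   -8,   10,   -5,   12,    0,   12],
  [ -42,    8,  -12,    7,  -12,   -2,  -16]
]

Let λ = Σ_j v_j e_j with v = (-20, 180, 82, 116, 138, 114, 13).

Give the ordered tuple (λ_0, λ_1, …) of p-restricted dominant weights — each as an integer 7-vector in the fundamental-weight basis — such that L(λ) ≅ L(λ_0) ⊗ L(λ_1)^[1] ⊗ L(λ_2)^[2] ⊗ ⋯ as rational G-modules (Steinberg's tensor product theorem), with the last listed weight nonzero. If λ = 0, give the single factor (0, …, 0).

Compute c_i = Σ_j M_{ij} v_j with v = (-20, 180, 82, 116, 138, 114, 13):
  c_1 = (6)·(-20) + (-2)·(180) + (2)·(82) + (-1)·(116) + (3)·(138) + (0)·(114) + (3)·(13) = 21
  c_2 = (1)·(-20) + (0)·(180) + (-1)·(82) + (0)·(116) + (0)·(138) + (1)·(114) + (2)·(13) = 38
  c_3 = (-6)·(-20) + (1)·(180) + (6)·(82) + (0)·(116) + (-1)·(138) + (-4)·(114) + (-13)·(13) = 29
  c_4 = (0)·(-20) + (0)·(180) + (0)·(82) + (0)·(116) + (0)·(138) + (0)·(114) + (1)·(13) = 13
  c_5 = (3)·(-20) + (0)·(180) + (-3)·(82) + (0)·(116) + (0)·(138) + (2)·(114) + (6)·(13) = 0
  c_6 = (29)·(-20) + (-8)·(180) + (10)·(82) + (-5)·(116) + (12)·(138) + (0)·(114) + (12)·(13) = 32
  c_7 = (-42)·(-20) + (8)·(180) + (-12)·(82) + (7)·(116) + (-12)·(138) + (-2)·(114) + (-16)·(13) = 16
Expand coordinatewise in base 7:
  c_1 = 21 = 0·7^0 + 3·7^1
  c_2 = 38 = 3·7^0 + 5·7^1
  c_3 = 29 = 1·7^0 + 4·7^1
  c_4 = 13 = 6·7^0 + 1·7^1
  c_5 = 0
  c_6 = 32 = 4·7^0 + 4·7^1
  c_7 = 16 = 2·7^0 + 2·7^1
p-restricted factor λ_0 = (0, 3, 1, 6, 0, 4, 2)
p-restricted factor λ_1 = (3, 5, 4, 1, 0, 4, 2)

((0, 3, 1, 6, 0, 4, 2), (3, 5, 4, 1, 0, 4, 2))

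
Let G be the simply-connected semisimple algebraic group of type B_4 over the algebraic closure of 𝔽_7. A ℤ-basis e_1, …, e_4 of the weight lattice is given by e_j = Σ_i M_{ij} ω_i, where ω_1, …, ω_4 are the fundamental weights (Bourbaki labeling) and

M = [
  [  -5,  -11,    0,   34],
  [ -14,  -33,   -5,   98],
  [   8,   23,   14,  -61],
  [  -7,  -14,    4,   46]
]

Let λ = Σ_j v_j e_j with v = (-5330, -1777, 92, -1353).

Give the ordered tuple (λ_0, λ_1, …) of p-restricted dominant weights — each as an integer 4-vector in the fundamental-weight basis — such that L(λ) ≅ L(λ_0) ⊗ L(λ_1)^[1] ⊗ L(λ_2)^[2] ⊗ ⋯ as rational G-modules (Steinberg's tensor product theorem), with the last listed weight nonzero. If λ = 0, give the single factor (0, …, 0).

((6, 4, 2, 3), (6, 1, 2, 3), (3, 4, 6, 6))

Compute c_i = Σ_j M_{ij} v_j with v = (-5330, -1777, 92, -1353):
  c_1 = (-5)·(-5330) + (-11)·(-1777) + 0·92 + (34)·(-1353) = 195
  c_2 = (-14)·(-5330) + (-33)·(-1777) + (-5)·(92) + (98)·(-1353) = 207
  c_3 = (8)·(-5330) + (23)·(-1777) + 14·92 + (-61)·(-1353) = 310
  c_4 = (-7)·(-5330) + (-14)·(-1777) + 4·92 + (46)·(-1353) = 318
p = 7; digits c_i = Σ_j d_{ij}·7^j, 0 ≤ d_{ij} < 7:
  c_1 = 195 = 6·7^0 + 6·7^1 + 3·7^2
  c_2 = 207 = 4·7^0 + 1·7^1 + 4·7^2
  c_3 = 310 = 2·7^0 + 2·7^1 + 6·7^2
  c_4 = 318 = 3·7^0 + 3·7^1 + 6·7^2
λ_0 = (6, 4, 2, 3)
λ_1 = (6, 1, 2, 3)
λ_2 = (3, 4, 6, 6)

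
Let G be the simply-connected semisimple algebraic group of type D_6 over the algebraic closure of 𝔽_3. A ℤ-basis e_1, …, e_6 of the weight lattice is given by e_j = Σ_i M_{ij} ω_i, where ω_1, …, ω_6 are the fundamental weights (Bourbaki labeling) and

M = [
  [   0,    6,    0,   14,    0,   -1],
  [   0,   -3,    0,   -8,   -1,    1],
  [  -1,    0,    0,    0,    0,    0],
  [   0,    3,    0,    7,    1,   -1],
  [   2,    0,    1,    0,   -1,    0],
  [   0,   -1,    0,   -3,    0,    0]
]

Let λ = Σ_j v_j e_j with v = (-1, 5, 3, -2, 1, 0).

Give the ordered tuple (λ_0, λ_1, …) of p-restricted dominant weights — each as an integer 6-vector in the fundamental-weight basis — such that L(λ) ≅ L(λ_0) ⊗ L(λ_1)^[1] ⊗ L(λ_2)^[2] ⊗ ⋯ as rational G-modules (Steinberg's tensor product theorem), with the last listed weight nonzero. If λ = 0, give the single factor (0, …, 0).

ω-coordinates c = M·v, v = (-1, 5, 3, -2, 1, 0):
  c_1 = (0)·(-1) + (6)·(5) + (0)·(3) + (14)·(-2) + (0)·(1) + (-1)·(0) = 2
  c_2 = (0)·(-1) + (-3)·(5) + (0)·(3) + (-8)·(-2) + (-1)·(1) + (1)·(0) = 0
  c_3 = (-1)·(-1) + (0)·(5) + (0)·(3) + (0)·(-2) + (0)·(1) + (0)·(0) = 1
  c_4 = (0)·(-1) + (3)·(5) + (0)·(3) + (7)·(-2) + (1)·(1) + (-1)·(0) = 2
  c_5 = (2)·(-1) + (0)·(5) + (1)·(3) + (0)·(-2) + (-1)·(1) + (0)·(0) = 0
  c_6 = (0)·(-1) + (-1)·(5) + (0)·(3) + (-3)·(-2) + (0)·(1) + (0)·(0) = 1
Base-3 expansion of each c_i:
  c_1 = 2 = 2·3^0
  c_2 = 0
  c_3 = 1 = 1·3^0
  c_4 = 2 = 2·3^0
  c_5 = 0
  c_6 = 1 = 1·3^0
p-restricted factor λ_0 = (2, 0, 1, 2, 0, 1)

((2, 0, 1, 2, 0, 1),)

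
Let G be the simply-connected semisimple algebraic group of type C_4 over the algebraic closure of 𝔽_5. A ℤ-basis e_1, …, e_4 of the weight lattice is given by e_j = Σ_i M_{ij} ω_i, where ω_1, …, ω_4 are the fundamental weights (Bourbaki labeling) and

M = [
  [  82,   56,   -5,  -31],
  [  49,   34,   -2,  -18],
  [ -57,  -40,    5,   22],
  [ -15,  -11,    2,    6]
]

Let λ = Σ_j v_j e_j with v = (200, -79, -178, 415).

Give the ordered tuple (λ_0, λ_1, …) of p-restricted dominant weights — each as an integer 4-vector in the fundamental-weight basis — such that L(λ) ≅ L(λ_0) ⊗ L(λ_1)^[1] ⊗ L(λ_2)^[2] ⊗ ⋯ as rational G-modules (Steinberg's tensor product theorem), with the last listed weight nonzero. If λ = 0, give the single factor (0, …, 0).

ω-coordinates c = M·v, v = (200, -79, -178, 415):
  c_1 = (82)·(200) + (56)·(-79) + (-5)·(-178) + (-31)·(415) = 1
  c_2 = (49)·(200) + (34)·(-79) + (-2)·(-178) + (-18)·(415) = 0
  c_3 = (-57)·(200) + (-40)·(-79) + (5)·(-178) + (22)·(415) = 0
  c_4 = (-15)·(200) + (-11)·(-79) + (2)·(-178) + (6)·(415) = 3
Writing each c_i in base p = 5:
  c_1 = 1 = 1·5^0
  c_2 = 0
  c_3 = 0
  c_4 = 3 = 3·5^0
λ_0 = (1, 0, 0, 3)

((1, 0, 0, 3),)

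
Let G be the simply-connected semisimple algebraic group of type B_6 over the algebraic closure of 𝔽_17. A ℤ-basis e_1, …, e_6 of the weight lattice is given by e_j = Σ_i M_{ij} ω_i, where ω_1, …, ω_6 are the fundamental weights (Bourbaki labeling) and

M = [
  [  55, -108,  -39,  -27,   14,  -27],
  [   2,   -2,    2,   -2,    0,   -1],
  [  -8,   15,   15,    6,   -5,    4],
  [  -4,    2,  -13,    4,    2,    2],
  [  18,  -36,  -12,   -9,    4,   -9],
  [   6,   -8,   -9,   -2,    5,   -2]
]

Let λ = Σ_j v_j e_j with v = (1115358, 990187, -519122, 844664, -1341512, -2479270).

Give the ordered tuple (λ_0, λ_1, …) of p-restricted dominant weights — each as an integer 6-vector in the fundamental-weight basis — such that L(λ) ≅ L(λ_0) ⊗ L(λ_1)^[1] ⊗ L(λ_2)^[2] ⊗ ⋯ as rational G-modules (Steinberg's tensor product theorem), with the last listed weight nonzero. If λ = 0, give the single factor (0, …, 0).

In the fundamental-weight basis, λ has coordinates c = M·v (v = (1115358, 990187, -519122, 844664, -1341512, -2479270)):
  c_1 = (55)·(1115358) + (-108)·(990187) + (-39)·(-519122) + (-27)·(844664) + (14)·(-1341512) + (-27)·(-2479270) = 3446
  c_2 = (2)·(1115358) + (-2)·(990187) + (2)·(-519122) + (-2)·(844664) + (0)·(-1341512) + (-1)·(-2479270) = 2040
  c_3 = (-8)·(1115358) + (15)·(990187) + (15)·(-519122) + (6)·(844664) + (-5)·(-1341512) + (4)·(-2479270) = 1575
  c_4 = (-4)·(1115358) + (2)·(990187) + (-13)·(-519122) + (4)·(844664) + (2)·(-1341512) + (2)·(-2479270) = 4620
  c_5 = (18)·(1115358) + (-36)·(990187) + (-12)·(-519122) + (-9)·(844664) + (4)·(-1341512) + (-9)·(-2479270) = 4582
  c_6 = (6)·(1115358) + (-8)·(990187) + (-9)·(-519122) + (-2)·(844664) + (5)·(-1341512) + (-2)·(-2479270) = 4402
Expand coordinatewise in base 17:
  c_1 = 3446 = 12·17^0 + 15·17^1 + 11·17^2
  c_2 = 2040 = 0·17^0 + 1·17^1 + 7·17^2
  c_3 = 1575 = 11·17^0 + 7·17^1 + 5·17^2
  c_4 = 4620 = 13·17^0 + 16·17^1 + 15·17^2
  c_5 = 4582 = 9·17^0 + 14·17^1 + 15·17^2
  c_6 = 4402 = 16·17^0 + 3·17^1 + 15·17^2
λ_0 = (12, 0, 11, 13, 9, 16)
λ_1 = (15, 1, 7, 16, 14, 3)
λ_2 = (11, 7, 5, 15, 15, 15)

((12, 0, 11, 13, 9, 16), (15, 1, 7, 16, 14, 3), (11, 7, 5, 15, 15, 15))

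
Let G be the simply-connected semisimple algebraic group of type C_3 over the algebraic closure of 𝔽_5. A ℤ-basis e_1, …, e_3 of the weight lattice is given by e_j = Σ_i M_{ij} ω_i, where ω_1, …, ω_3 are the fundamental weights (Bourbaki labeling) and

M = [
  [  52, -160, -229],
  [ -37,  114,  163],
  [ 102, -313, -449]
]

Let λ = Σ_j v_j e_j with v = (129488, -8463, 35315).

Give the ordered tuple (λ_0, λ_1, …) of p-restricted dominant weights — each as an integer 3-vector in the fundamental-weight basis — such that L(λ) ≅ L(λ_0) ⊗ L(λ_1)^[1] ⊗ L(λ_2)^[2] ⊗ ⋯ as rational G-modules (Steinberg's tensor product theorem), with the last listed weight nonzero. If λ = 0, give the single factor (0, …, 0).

((1, 2, 0), (4, 1, 2), (2, 0, 0), (2, 4, 2))

Converting to the ω-basis (c_i = row i of M dotted with v = (129488, -8463, 35315)):
  c_1 = 52*129488 + -160*-8463 + -229*35315 = 321
  c_2 = -37*129488 + 114*-8463 + 163*35315 = 507
  c_3 = 102*129488 + -313*-8463 + -449*35315 = 260
p = 5; digits c_i = Σ_j d_{ij}·5^j, 0 ≤ d_{ij} < 5:
  c_1 = 321 = 1·5^0 + 4·5^1 + 2·5^2 + 2·5^3
  c_2 = 507 = 2·5^0 + 1·5^1 + 0·5^2 + 4·5^3
  c_3 = 260 = 0·5^0 + 2·5^1 + 0·5^2 + 2·5^3
Factor λ_0 = (1, 2, 0)
Factor λ_1 = (4, 1, 2)
Factor λ_2 = (2, 0, 0)
Factor λ_3 = (2, 4, 2)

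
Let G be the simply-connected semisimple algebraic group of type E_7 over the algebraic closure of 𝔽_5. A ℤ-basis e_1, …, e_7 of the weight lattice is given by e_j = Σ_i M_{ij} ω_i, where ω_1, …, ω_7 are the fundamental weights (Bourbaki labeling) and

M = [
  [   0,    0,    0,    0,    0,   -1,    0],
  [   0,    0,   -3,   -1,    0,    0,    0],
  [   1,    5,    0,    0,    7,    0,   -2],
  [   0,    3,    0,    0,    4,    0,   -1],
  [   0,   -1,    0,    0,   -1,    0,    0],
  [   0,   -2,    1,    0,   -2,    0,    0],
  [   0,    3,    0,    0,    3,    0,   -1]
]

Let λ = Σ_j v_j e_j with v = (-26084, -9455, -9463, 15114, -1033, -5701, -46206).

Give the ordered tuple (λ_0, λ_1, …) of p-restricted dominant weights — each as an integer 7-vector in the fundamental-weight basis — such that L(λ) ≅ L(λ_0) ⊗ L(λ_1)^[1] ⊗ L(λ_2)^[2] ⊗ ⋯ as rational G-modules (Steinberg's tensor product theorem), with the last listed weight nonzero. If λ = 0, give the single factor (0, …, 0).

Change of basis e → ω: c = M·v where v = (-26084, -9455, -9463, 15114, -1033, -5701, -46206):
  c_1 = (0)·(-26084) + (0)·(-9455) + (0)·(-9463) + (0)·(15114) + (0)·(-1033) + (-1)·(-5701) + (0)·(-46206) = 5701
  c_2 = (0)·(-26084) + (0)·(-9455) + (-3)·(-9463) + (-1)·(15114) + (0)·(-1033) + (0)·(-5701) + (0)·(-46206) = 13275
  c_3 = (1)·(-26084) + (5)·(-9455) + (0)·(-9463) + (0)·(15114) + (7)·(-1033) + (0)·(-5701) + (-2)·(-46206) = 11822
  c_4 = (0)·(-26084) + (3)·(-9455) + (0)·(-9463) + (0)·(15114) + (4)·(-1033) + (0)·(-5701) + (-1)·(-46206) = 13709
  c_5 = (0)·(-26084) + (-1)·(-9455) + (0)·(-9463) + (0)·(15114) + (-1)·(-1033) + (0)·(-5701) + (0)·(-46206) = 10488
  c_6 = (0)·(-26084) + (-2)·(-9455) + (1)·(-9463) + (0)·(15114) + (-2)·(-1033) + (0)·(-5701) + (0)·(-46206) = 11513
  c_7 = (0)·(-26084) + (3)·(-9455) + (0)·(-9463) + (0)·(15114) + (3)·(-1033) + (0)·(-5701) + (-1)·(-46206) = 14742
p = 5; digits c_i = Σ_j d_{ij}·5^j, 0 ≤ d_{ij} < 5:
  c_1 = 5701 = 1·5^0 + 0·5^1 + 3·5^2 + 0·5^3 + 4·5^4 + 1·5^5
  c_2 = 13275 = 0·5^0 + 0·5^1 + 1·5^2 + 1·5^3 + 1·5^4 + 4·5^5
  c_3 = 11822 = 2·5^0 + 4·5^1 + 2·5^2 + 4·5^3 + 3·5^4 + 3·5^5
  c_4 = 13709 = 4·5^0 + 1·5^1 + 3·5^2 + 4·5^3 + 1·5^4 + 4·5^5
  c_5 = 10488 = 3·5^0 + 2·5^1 + 4·5^2 + 3·5^3 + 1·5^4 + 3·5^5
  c_6 = 11513 = 3·5^0 + 2·5^1 + 0·5^2 + 2·5^3 + 3·5^4 + 3·5^5
  c_7 = 14742 = 2·5^0 + 3·5^1 + 4·5^2 + 2·5^3 + 3·5^4 + 4·5^5
p-restricted factor λ_0 = (1, 0, 2, 4, 3, 3, 2)
p-restricted factor λ_1 = (0, 0, 4, 1, 2, 2, 3)
p-restricted factor λ_2 = (3, 1, 2, 3, 4, 0, 4)
p-restricted factor λ_3 = (0, 1, 4, 4, 3, 2, 2)
p-restricted factor λ_4 = (4, 1, 3, 1, 1, 3, 3)
p-restricted factor λ_5 = (1, 4, 3, 4, 3, 3, 4)

((1, 0, 2, 4, 3, 3, 2), (0, 0, 4, 1, 2, 2, 3), (3, 1, 2, 3, 4, 0, 4), (0, 1, 4, 4, 3, 2, 2), (4, 1, 3, 1, 1, 3, 3), (1, 4, 3, 4, 3, 3, 4))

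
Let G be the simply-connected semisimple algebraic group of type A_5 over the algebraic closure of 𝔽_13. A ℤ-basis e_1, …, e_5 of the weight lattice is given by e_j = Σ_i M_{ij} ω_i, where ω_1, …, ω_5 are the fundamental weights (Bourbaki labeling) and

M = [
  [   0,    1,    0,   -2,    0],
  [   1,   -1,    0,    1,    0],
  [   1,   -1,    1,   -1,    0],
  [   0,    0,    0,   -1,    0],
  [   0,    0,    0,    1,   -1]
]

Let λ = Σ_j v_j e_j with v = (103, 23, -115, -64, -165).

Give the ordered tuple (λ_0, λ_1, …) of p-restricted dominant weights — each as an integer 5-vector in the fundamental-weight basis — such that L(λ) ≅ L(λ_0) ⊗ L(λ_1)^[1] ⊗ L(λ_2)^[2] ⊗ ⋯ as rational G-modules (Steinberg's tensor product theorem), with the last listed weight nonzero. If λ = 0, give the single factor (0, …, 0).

ω-coordinates c = M·v, v = (103, 23, -115, -64, -165):
  c_1 = (0)·(103) + (1)·(23) + (0)·(-115) + (-2)·(-64) + (0)·(-165) = 151
  c_2 = (1)·(103) + (-1)·(23) + (0)·(-115) + (1)·(-64) + (0)·(-165) = 16
  c_3 = (1)·(103) + (-1)·(23) + (1)·(-115) + (-1)·(-64) + (0)·(-165) = 29
  c_4 = (0)·(103) + (0)·(23) + (0)·(-115) + (-1)·(-64) + (0)·(-165) = 64
  c_5 = (0)·(103) + (0)·(23) + (0)·(-115) + (1)·(-64) + (-1)·(-165) = 101
Base-13 expansion of each c_i:
  c_1 = 151 = 8·13^0 + 11·13^1
  c_2 = 16 = 3·13^0 + 1·13^1
  c_3 = 29 = 3·13^0 + 2·13^1
  c_4 = 64 = 12·13^0 + 4·13^1
  c_5 = 101 = 10·13^0 + 7·13^1
λ_0 = (8, 3, 3, 12, 10)
λ_1 = (11, 1, 2, 4, 7)

((8, 3, 3, 12, 10), (11, 1, 2, 4, 7))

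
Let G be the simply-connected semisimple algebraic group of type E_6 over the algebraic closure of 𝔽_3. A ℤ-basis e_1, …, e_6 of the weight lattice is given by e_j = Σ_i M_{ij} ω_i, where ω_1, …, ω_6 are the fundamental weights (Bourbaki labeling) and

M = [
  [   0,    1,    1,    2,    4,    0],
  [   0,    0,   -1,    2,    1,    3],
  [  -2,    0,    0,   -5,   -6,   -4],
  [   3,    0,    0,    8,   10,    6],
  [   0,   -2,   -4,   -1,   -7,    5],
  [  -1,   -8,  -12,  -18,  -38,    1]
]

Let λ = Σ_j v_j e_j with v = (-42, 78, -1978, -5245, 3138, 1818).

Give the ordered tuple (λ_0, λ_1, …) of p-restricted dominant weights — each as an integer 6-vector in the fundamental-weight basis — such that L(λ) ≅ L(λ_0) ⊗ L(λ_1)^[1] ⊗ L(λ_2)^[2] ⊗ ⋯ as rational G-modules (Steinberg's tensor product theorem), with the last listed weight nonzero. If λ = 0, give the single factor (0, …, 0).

ω-coordinates c = M·v, v = (-42, 78, -1978, -5245, 3138, 1818):
  c_1 = (0)·(-42) + 1·78 + (1)·(-1978) + (2)·(-5245) + 4·3138 + 0·1818 = 162
  c_2 = (0)·(-42) + 0·78 + (-1)·(-1978) + (2)·(-5245) + 1·3138 + 3·1818 = 80
  c_3 = (-2)·(-42) + 0·78 + (0)·(-1978) + (-5)·(-5245) + (-6)·(3138) + (-4)·(1818) = 209
  c_4 = (3)·(-42) + 0·78 + (0)·(-1978) + (8)·(-5245) + 10·3138 + 6·1818 = 202
  c_5 = (0)·(-42) + (-2)·(78) + (-4)·(-1978) + (-1)·(-5245) + (-7)·(3138) + 5·1818 = 125
  c_6 = (-1)·(-42) + (-8)·(78) + (-12)·(-1978) + (-18)·(-5245) + (-38)·(3138) + 1·1818 = 138
Writing each c_i in base p = 3:
  c_1 = 162 = 0·3^0 + 0·3^1 + 0·3^2 + 0·3^3 + 2·3^4
  c_2 = 80 = 2·3^0 + 2·3^1 + 2·3^2 + 2·3^3
  c_3 = 209 = 2·3^0 + 0·3^1 + 2·3^2 + 1·3^3 + 2·3^4
  c_4 = 202 = 1·3^0 + 1·3^1 + 1·3^2 + 1·3^3 + 2·3^4
  c_5 = 125 = 2·3^0 + 2·3^1 + 1·3^2 + 1·3^3 + 1·3^4
  c_6 = 138 = 0·3^0 + 1·3^1 + 0·3^2 + 2·3^3 + 1·3^4
λ_0 = (0, 2, 2, 1, 2, 0)
λ_1 = (0, 2, 0, 1, 2, 1)
λ_2 = (0, 2, 2, 1, 1, 0)
λ_3 = (0, 2, 1, 1, 1, 2)
λ_4 = (2, 0, 2, 2, 1, 1)

((0, 2, 2, 1, 2, 0), (0, 2, 0, 1, 2, 1), (0, 2, 2, 1, 1, 0), (0, 2, 1, 1, 1, 2), (2, 0, 2, 2, 1, 1))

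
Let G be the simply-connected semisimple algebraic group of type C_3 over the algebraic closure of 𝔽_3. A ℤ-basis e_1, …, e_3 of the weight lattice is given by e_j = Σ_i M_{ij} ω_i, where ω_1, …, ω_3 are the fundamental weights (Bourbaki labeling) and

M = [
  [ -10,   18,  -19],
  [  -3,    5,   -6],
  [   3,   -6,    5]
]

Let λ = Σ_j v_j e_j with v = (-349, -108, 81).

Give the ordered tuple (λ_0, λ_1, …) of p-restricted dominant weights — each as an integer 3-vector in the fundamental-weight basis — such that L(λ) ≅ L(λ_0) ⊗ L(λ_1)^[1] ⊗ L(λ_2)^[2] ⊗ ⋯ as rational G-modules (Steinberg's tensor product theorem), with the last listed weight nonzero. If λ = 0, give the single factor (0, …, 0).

((1, 0, 0), (2, 1, 2), (0, 2, 0))

Converting to the ω-basis (c_i = row i of M dotted with v = (-349, -108, 81)):
  c_1 = (-10)·(-349) + (18)·(-108) + (-19)·(81) = 7
  c_2 = (-3)·(-349) + (5)·(-108) + (-6)·(81) = 21
  c_3 = (3)·(-349) + (-6)·(-108) + 5·81 = 6
Base-3 expansion of each c_i:
  c_1 = 7 = 1·3^0 + 2·3^1
  c_2 = 21 = 0·3^0 + 1·3^1 + 2·3^2
  c_3 = 6 = 0·3^0 + 2·3^1
p-restricted factor λ_0 = (1, 0, 0)
p-restricted factor λ_1 = (2, 1, 2)
p-restricted factor λ_2 = (0, 2, 0)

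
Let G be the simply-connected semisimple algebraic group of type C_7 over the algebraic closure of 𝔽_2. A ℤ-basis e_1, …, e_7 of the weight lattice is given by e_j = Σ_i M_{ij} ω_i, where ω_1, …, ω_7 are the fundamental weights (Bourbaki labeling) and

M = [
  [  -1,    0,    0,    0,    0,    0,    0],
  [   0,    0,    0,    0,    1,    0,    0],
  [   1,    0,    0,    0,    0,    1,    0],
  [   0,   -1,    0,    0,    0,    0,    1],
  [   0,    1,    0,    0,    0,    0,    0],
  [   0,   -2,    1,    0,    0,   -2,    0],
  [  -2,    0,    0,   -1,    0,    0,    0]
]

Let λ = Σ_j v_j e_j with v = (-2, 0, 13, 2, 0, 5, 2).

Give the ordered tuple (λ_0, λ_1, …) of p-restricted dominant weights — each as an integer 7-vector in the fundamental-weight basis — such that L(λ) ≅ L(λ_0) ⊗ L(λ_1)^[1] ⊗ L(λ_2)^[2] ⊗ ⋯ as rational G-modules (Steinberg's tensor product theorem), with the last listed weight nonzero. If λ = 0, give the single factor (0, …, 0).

In the fundamental-weight basis, λ has coordinates c = M·v (v = (-2, 0, 13, 2, 0, 5, 2)):
  c_1 = (-1)·(-2) + 0·0 + 0·13 + 0·2 + 0·0 + 0·5 + 0·2 = 2
  c_2 = (0)·(-2) + 0·0 + 0·13 + 0·2 + 1·0 + 0·5 + 0·2 = 0
  c_3 = (1)·(-2) + 0·0 + 0·13 + 0·2 + 0·0 + 1·5 + 0·2 = 3
  c_4 = (0)·(-2) + (-1)·(0) + 0·13 + 0·2 + 0·0 + 0·5 + 1·2 = 2
  c_5 = (0)·(-2) + 1·0 + 0·13 + 0·2 + 0·0 + 0·5 + 0·2 = 0
  c_6 = (0)·(-2) + (-2)·(0) + 1·13 + 0·2 + 0·0 + (-2)·(5) + 0·2 = 3
  c_7 = (-2)·(-2) + 0·0 + 0·13 + (-1)·(2) + 0·0 + 0·5 + 0·2 = 2
p = 2; digits c_i = Σ_j d_{ij}·2^j, 0 ≤ d_{ij} < 2:
  c_1 = 2 = 0·2^0 + 1·2^1
  c_2 = 0
  c_3 = 3 = 1·2^0 + 1·2^1
  c_4 = 2 = 0·2^0 + 1·2^1
  c_5 = 0
  c_6 = 3 = 1·2^0 + 1·2^1
  c_7 = 2 = 0·2^0 + 1·2^1
Factor λ_0 = (0, 0, 1, 0, 0, 1, 0)
Factor λ_1 = (1, 0, 1, 1, 0, 1, 1)

((0, 0, 1, 0, 0, 1, 0), (1, 0, 1, 1, 0, 1, 1))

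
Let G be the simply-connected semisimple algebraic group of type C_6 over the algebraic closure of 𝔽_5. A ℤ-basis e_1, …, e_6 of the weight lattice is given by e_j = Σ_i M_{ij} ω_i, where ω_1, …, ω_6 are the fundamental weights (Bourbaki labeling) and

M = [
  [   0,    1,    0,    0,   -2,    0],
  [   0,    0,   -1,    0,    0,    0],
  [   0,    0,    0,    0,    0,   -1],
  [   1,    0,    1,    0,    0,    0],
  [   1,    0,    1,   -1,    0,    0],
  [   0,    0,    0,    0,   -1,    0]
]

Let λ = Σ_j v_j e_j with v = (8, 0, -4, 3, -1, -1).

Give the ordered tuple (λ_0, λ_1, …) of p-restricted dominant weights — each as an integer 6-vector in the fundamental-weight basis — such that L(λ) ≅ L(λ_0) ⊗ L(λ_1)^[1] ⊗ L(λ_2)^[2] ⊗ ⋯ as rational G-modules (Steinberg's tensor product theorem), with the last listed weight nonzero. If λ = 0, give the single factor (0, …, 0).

((2, 4, 1, 4, 1, 1),)

Compute c_i = Σ_j M_{ij} v_j with v = (8, 0, -4, 3, -1, -1):
  c_1 = (0)·(8) + (1)·(0) + (0)·(-4) + (0)·(3) + (-2)·(-1) + (0)·(-1) = 2
  c_2 = (0)·(8) + (0)·(0) + (-1)·(-4) + (0)·(3) + (0)·(-1) + (0)·(-1) = 4
  c_3 = (0)·(8) + (0)·(0) + (0)·(-4) + (0)·(3) + (0)·(-1) + (-1)·(-1) = 1
  c_4 = (1)·(8) + (0)·(0) + (1)·(-4) + (0)·(3) + (0)·(-1) + (0)·(-1) = 4
  c_5 = (1)·(8) + (0)·(0) + (1)·(-4) + (-1)·(3) + (0)·(-1) + (0)·(-1) = 1
  c_6 = (0)·(8) + (0)·(0) + (0)·(-4) + (0)·(3) + (-1)·(-1) + (0)·(-1) = 1
Writing each c_i in base p = 5:
  c_1 = 2 = 2·5^0
  c_2 = 4 = 4·5^0
  c_3 = 1 = 1·5^0
  c_4 = 4 = 4·5^0
  c_5 = 1 = 1·5^0
  c_6 = 1 = 1·5^0
λ_0 = (2, 4, 1, 4, 1, 1)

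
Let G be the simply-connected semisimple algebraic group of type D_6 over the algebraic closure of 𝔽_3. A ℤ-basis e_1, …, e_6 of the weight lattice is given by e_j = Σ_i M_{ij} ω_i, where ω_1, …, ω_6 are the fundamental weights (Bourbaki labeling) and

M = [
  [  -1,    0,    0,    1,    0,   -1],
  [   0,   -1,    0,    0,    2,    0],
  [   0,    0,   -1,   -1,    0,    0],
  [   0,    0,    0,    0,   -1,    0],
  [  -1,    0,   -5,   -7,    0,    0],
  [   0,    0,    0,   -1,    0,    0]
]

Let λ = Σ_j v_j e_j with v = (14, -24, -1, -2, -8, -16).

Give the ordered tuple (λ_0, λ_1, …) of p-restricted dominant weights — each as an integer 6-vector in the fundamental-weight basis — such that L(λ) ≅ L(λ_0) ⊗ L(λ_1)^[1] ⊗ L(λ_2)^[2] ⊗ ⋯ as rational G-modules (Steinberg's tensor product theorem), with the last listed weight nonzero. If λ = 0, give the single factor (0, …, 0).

((0, 2, 0, 2, 2, 2), (0, 2, 1, 2, 1, 0))

Change of basis e → ω: c = M·v where v = (14, -24, -1, -2, -8, -16):
  c_1 = -1*14 + 0*-24 + 0*-1 + 1*-2 + 0*-8 + -1*-16 = 0
  c_2 = 0*14 + -1*-24 + 0*-1 + 0*-2 + 2*-8 + 0*-16 = 8
  c_3 = 0*14 + 0*-24 + -1*-1 + -1*-2 + 0*-8 + 0*-16 = 3
  c_4 = 0*14 + 0*-24 + 0*-1 + 0*-2 + -1*-8 + 0*-16 = 8
  c_5 = -1*14 + 0*-24 + -5*-1 + -7*-2 + 0*-8 + 0*-16 = 5
  c_6 = 0*14 + 0*-24 + 0*-1 + -1*-2 + 0*-8 + 0*-16 = 2
Base-3 expansion of each c_i:
  c_1 = 0
  c_2 = 8 = 2·3^0 + 2·3^1
  c_3 = 3 = 0·3^0 + 1·3^1
  c_4 = 8 = 2·3^0 + 2·3^1
  c_5 = 5 = 2·3^0 + 1·3^1
  c_6 = 2 = 2·3^0
p-restricted factor λ_0 = (0, 2, 0, 2, 2, 2)
p-restricted factor λ_1 = (0, 2, 1, 2, 1, 0)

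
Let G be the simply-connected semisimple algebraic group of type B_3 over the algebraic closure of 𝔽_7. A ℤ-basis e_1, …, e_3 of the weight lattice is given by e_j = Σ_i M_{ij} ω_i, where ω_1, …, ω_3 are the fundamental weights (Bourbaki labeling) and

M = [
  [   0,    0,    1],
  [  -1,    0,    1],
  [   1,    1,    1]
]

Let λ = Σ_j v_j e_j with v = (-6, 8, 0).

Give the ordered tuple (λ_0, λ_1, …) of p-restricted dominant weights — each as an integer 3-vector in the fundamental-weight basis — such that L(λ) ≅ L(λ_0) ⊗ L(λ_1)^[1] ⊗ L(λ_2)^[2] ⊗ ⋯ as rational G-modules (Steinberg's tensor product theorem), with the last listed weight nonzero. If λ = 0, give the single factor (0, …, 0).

ω-coordinates c = M·v, v = (-6, 8, 0):
  c_1 = (0)·(-6) + (0)·(8) + (1)·(0) = 0
  c_2 = (-1)·(-6) + (0)·(8) + (1)·(0) = 6
  c_3 = (1)·(-6) + (1)·(8) + (1)·(0) = 2
p = 7; digits c_i = Σ_j d_{ij}·7^j, 0 ≤ d_{ij} < 7:
  c_1 = 0
  c_2 = 6 = 6·7^0
  c_3 = 2 = 2·7^0
p-restricted factor λ_0 = (0, 6, 2)

((0, 6, 2),)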